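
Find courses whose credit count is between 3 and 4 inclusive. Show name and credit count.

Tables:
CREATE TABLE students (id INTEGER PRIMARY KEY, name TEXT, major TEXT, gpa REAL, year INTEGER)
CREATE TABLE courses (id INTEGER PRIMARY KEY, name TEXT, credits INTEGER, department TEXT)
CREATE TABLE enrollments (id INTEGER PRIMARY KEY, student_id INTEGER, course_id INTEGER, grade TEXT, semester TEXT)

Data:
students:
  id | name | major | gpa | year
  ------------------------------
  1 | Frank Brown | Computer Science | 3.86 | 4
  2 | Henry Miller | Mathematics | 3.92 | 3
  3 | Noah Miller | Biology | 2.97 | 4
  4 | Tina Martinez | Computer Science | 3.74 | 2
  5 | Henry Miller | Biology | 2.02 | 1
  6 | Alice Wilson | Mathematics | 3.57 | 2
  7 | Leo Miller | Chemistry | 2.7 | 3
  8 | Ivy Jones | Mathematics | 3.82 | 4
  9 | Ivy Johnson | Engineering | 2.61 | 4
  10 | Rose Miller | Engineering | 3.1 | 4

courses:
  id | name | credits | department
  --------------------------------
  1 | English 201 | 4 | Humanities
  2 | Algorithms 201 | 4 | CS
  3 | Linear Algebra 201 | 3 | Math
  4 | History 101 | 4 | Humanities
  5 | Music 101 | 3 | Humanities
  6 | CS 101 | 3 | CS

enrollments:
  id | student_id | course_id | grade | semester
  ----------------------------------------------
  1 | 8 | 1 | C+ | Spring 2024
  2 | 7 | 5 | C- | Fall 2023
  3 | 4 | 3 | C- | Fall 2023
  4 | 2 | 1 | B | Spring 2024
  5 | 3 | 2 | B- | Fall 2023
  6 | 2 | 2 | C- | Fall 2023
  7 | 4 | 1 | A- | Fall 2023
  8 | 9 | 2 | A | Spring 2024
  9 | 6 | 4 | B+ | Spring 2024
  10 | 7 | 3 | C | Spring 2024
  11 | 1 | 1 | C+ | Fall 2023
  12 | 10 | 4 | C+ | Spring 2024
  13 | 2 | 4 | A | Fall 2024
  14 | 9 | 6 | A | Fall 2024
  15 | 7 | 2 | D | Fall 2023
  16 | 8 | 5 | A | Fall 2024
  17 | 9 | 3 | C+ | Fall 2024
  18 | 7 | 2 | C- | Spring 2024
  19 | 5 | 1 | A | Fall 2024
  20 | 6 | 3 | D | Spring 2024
SELECT name, credits FROM courses WHERE credits BETWEEN 3 AND 4

Execution result:
name | credits
English 201 | 4
Algorithms 201 | 4
Linear Algebra 201 | 3
History 101 | 4
Music 101 | 3
CS 101 | 3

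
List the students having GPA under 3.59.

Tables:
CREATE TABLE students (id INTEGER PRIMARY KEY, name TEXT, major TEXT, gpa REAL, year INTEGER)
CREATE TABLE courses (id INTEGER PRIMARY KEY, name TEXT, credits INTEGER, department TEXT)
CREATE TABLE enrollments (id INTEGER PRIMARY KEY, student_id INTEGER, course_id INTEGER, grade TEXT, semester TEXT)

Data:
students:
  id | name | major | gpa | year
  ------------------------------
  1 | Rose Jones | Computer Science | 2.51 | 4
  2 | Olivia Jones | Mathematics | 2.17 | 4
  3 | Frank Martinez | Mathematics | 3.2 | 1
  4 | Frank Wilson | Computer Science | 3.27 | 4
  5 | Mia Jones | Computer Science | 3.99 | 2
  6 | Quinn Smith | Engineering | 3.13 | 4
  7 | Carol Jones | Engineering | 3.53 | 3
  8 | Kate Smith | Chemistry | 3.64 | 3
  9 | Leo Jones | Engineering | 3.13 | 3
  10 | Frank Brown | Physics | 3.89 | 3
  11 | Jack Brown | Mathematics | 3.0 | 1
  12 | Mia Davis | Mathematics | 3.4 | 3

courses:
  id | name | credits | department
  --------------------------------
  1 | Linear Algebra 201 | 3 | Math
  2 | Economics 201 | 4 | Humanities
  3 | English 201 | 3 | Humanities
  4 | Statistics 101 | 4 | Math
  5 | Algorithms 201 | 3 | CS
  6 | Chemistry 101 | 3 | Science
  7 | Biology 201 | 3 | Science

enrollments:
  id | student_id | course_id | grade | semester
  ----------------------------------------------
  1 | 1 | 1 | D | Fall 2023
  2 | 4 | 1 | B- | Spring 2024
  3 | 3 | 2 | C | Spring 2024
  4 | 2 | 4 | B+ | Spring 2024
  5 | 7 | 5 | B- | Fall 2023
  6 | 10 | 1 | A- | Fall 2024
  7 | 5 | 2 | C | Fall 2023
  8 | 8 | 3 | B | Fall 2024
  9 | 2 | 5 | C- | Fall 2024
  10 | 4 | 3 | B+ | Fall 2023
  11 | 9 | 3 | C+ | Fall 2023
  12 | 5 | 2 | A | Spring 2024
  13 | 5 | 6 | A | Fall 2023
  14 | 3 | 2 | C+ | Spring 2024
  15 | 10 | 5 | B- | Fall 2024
SELECT name, gpa FROM students WHERE gpa < 3.59

Execution result:
name | gpa
Rose Jones | 2.51
Olivia Jones | 2.17
Frank Martinez | 3.20
Frank Wilson | 3.27
Quinn Smith | 3.13
Carol Jones | 3.53
Leo Jones | 3.13
Jack Brown | 3.00
Mia Davis | 3.40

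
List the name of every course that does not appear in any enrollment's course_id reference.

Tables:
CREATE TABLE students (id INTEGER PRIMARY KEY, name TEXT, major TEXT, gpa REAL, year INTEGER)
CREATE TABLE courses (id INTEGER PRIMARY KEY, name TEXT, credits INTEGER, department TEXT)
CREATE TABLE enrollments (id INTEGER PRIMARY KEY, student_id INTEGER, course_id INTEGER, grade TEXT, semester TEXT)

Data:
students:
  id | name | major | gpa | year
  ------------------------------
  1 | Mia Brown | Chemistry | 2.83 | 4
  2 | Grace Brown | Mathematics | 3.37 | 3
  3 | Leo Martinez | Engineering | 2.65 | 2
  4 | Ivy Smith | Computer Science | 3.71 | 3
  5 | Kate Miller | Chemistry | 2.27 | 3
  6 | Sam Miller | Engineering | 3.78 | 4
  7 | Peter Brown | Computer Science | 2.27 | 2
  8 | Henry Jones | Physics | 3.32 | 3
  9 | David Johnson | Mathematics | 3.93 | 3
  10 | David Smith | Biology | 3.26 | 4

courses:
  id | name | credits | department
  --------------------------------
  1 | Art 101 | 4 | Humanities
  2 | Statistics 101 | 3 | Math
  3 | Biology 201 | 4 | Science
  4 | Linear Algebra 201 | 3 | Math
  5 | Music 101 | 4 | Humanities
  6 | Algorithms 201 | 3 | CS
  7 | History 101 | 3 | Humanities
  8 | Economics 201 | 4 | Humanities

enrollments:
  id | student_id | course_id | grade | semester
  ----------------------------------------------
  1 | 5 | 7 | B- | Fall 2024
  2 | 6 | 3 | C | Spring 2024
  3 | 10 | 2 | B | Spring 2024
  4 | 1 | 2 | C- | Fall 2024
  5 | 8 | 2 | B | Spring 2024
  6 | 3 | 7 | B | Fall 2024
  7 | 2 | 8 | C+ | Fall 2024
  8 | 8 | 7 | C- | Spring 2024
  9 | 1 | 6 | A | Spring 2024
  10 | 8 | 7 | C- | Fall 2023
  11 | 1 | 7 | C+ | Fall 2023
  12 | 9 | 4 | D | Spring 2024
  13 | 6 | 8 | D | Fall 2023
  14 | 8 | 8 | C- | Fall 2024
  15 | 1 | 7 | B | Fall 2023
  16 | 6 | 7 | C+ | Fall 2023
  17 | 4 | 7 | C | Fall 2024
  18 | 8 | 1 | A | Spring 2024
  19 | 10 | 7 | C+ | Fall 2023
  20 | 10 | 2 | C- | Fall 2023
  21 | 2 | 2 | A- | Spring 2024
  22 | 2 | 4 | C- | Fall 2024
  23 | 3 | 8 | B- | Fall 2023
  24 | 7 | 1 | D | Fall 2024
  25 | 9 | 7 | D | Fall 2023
SELECT p.name FROM courses p LEFT JOIN enrollments c ON c.course_id = p.id WHERE c.id IS NULL

Execution result:
Music 101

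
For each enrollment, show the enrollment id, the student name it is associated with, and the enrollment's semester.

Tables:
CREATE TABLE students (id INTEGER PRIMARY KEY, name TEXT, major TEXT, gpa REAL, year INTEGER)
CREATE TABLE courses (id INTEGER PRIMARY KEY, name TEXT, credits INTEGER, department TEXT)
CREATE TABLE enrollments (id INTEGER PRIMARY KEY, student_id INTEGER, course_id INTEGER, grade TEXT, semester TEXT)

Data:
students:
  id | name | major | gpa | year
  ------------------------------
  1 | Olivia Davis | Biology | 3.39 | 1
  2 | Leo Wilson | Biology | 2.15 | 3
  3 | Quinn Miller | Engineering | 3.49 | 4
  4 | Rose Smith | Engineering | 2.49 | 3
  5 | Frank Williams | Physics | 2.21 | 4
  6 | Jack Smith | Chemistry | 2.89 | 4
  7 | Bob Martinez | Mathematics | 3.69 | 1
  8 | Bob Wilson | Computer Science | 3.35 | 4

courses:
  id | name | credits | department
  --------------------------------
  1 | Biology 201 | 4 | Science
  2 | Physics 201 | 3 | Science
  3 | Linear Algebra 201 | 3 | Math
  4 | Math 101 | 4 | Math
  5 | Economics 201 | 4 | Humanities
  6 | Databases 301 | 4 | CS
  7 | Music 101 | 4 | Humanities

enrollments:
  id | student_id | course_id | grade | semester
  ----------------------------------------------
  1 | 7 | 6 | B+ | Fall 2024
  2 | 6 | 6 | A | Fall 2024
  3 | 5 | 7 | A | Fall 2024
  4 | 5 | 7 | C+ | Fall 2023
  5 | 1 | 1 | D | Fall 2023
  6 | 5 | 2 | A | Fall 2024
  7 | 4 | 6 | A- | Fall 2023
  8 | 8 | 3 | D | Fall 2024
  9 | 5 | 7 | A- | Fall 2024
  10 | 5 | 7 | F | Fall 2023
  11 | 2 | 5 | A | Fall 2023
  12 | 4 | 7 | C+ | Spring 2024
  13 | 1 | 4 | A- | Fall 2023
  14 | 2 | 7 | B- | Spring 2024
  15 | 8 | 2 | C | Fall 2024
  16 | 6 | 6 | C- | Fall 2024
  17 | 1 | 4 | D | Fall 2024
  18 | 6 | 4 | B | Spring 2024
SELECT c.id, p.name AS student, c.semester FROM enrollments c JOIN students p ON c.student_id = p.id

Execution result:
id | student | semester
1 | Bob Martinez | Fall 2024
2 | Jack Smith | Fall 2024
3 | Frank Williams | Fall 2024
4 | Frank Williams | Fall 2023
5 | Olivia Davis | Fall 2023
6 | Frank Williams | Fall 2024
7 | Rose Smith | Fall 2023
8 | Bob Wilson | Fall 2024
9 | Frank Williams | Fall 2024
10 | Frank Williams | Fall 2023
11 | Leo Wilson | Fall 2023
12 | Rose Smith | Spring 2024
13 | Olivia Davis | Fall 2023
14 | Leo Wilson | Spring 2024
15 | Bob Wilson | Fall 2024
16 | Jack Smith | Fall 2024
17 | Olivia Davis | Fall 2024
18 | Jack Smith | Spring 2024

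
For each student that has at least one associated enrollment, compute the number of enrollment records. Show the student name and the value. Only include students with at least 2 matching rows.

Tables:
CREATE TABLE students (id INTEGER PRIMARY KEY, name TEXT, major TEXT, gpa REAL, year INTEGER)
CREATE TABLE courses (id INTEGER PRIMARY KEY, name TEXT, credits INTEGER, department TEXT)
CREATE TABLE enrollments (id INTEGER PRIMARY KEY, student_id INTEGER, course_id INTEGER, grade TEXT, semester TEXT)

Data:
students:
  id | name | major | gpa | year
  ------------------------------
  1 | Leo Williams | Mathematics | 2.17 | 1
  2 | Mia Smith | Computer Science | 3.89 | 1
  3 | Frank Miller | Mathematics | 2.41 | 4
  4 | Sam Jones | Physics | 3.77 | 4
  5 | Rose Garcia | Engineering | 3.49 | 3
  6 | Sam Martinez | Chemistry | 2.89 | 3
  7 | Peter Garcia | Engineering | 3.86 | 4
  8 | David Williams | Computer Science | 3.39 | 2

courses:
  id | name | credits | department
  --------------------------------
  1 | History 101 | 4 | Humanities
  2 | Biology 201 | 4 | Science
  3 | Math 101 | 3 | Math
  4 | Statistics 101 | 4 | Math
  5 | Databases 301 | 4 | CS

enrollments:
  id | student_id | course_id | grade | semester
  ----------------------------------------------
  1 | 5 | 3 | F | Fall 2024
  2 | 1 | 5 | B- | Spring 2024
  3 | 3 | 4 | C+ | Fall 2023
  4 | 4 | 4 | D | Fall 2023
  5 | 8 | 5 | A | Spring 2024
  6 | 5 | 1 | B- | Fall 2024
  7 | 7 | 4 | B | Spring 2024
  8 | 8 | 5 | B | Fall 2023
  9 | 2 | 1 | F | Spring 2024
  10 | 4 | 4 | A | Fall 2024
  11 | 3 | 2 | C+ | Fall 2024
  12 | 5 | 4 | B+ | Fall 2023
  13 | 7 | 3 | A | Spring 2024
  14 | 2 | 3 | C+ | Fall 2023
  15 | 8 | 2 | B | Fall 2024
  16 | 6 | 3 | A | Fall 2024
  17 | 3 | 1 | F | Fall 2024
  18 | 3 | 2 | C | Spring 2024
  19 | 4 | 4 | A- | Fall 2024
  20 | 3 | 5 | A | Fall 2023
SELECT p.name, COUNT(*) AS n FROM enrollments c JOIN students p ON c.student_id = p.id GROUP BY p.id, p.name HAVING COUNT(*) >= 2

Execution result:
name | n
Mia Smith | 2
Frank Miller | 5
Sam Jones | 3
Rose Garcia | 3
Peter Garcia | 2
David Williams | 3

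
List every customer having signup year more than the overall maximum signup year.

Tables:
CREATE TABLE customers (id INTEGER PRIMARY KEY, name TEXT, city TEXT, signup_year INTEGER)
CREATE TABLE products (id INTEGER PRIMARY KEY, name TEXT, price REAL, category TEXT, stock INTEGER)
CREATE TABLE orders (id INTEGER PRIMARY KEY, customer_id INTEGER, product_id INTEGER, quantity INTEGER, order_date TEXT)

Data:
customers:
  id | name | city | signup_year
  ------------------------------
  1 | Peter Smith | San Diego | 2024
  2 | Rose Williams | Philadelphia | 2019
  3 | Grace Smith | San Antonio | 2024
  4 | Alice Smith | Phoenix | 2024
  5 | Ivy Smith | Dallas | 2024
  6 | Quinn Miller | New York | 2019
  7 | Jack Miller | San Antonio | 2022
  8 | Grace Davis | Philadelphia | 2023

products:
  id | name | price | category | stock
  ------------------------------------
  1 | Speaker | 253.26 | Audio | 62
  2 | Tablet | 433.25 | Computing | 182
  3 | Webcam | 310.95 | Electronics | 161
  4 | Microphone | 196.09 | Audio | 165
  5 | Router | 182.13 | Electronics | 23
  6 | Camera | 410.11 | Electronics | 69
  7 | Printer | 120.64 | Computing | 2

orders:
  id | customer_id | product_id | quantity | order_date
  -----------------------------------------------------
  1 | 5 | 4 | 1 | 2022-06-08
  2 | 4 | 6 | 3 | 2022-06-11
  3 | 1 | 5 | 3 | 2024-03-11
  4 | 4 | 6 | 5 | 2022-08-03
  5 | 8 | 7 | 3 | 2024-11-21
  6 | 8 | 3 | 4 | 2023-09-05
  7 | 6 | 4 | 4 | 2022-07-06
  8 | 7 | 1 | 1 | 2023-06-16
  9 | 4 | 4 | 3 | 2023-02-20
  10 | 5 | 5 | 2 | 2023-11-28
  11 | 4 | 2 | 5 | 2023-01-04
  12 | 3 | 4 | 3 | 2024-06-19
SELECT name, signup_year FROM customers WHERE signup_year > (SELECT MAX(signup_year) FROM customers)

Execution result:
(no rows)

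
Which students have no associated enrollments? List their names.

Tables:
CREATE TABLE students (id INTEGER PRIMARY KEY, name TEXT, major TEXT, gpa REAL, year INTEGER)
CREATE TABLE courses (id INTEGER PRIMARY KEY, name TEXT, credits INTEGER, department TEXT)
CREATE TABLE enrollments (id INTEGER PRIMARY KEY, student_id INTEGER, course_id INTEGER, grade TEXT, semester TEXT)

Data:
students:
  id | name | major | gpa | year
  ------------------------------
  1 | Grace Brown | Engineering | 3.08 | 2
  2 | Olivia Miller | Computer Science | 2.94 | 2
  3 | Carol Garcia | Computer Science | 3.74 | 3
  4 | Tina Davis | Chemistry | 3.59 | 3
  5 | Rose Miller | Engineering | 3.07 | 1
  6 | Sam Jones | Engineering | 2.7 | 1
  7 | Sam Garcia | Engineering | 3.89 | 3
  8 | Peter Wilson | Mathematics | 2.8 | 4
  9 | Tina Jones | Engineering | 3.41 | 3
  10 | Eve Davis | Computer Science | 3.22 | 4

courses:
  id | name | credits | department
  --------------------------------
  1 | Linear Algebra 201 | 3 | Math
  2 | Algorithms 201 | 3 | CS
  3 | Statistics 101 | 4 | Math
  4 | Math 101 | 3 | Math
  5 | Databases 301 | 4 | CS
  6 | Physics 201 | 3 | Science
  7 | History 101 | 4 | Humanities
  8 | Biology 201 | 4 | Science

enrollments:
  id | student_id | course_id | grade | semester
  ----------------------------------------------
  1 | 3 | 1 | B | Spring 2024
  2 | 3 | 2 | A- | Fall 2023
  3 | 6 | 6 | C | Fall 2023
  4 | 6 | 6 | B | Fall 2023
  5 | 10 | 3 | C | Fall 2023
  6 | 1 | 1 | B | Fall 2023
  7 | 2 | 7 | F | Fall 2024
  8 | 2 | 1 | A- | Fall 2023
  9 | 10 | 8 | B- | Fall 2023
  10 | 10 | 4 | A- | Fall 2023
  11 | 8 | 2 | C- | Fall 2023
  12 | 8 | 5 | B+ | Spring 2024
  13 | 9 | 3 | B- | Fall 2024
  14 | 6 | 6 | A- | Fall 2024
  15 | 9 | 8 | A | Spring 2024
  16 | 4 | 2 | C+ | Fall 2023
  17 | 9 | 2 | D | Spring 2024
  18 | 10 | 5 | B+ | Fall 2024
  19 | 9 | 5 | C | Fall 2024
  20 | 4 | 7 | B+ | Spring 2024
SELECT p.name FROM students p LEFT JOIN enrollments c ON c.student_id = p.id WHERE c.id IS NULL

Execution result:
name
Rose Miller
Sam Garcia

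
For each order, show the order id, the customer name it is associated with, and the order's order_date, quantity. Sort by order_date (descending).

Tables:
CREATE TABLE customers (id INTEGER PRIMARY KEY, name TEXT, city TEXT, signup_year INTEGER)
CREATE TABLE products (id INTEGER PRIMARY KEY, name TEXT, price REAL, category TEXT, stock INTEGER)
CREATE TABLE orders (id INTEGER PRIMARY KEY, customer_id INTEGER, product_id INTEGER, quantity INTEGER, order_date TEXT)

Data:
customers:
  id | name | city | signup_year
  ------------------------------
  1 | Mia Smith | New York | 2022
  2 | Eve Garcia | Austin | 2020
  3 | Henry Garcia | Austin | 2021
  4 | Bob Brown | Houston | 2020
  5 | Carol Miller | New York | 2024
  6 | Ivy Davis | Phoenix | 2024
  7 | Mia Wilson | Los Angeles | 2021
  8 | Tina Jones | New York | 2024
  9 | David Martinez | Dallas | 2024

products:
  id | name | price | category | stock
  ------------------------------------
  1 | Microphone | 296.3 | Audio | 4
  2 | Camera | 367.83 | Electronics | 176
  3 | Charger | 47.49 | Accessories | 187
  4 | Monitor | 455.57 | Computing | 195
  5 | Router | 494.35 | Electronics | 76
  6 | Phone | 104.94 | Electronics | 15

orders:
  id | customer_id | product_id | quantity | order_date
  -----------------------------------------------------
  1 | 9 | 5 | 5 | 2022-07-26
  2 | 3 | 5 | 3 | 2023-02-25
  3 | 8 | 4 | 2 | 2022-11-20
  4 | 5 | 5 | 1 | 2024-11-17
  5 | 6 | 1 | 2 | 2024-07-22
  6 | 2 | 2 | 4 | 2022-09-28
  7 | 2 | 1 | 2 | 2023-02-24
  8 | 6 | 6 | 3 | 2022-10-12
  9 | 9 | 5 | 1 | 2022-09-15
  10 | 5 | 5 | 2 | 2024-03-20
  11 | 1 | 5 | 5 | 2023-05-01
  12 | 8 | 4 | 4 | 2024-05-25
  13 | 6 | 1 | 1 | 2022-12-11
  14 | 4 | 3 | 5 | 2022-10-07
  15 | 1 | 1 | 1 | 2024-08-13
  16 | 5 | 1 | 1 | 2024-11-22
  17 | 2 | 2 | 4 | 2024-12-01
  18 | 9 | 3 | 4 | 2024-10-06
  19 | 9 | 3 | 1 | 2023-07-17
SELECT c.id, p.name AS customer, c.order_date, c.quantity FROM orders c JOIN customers p ON c.customer_id = p.id ORDER BY c.order_date DESC

Execution result:
id | customer | order_date | quantity
17 | Eve Garcia | 2024-12-01 | 4
16 | Carol Miller | 2024-11-22 | 1
4 | Carol Miller | 2024-11-17 | 1
18 | David Martinez | 2024-10-06 | 4
15 | Mia Smith | 2024-08-13 | 1
5 | Ivy Davis | 2024-07-22 | 2
12 | Tina Jones | 2024-05-25 | 4
10 | Carol Miller | 2024-03-20 | 2
19 | David Martinez | 2023-07-17 | 1
11 | Mia Smith | 2023-05-01 | 5
2 | Henry Garcia | 2023-02-25 | 3
7 | Eve Garcia | 2023-02-24 | 2
13 | Ivy Davis | 2022-12-11 | 1
3 | Tina Jones | 2022-11-20 | 2
8 | Ivy Davis | 2022-10-12 | 3
14 | Bob Brown | 2022-10-07 | 5
6 | Eve Garcia | 2022-09-28 | 4
9 | David Martinez | 2022-09-15 | 1
1 | David Martinez | 2022-07-26 | 5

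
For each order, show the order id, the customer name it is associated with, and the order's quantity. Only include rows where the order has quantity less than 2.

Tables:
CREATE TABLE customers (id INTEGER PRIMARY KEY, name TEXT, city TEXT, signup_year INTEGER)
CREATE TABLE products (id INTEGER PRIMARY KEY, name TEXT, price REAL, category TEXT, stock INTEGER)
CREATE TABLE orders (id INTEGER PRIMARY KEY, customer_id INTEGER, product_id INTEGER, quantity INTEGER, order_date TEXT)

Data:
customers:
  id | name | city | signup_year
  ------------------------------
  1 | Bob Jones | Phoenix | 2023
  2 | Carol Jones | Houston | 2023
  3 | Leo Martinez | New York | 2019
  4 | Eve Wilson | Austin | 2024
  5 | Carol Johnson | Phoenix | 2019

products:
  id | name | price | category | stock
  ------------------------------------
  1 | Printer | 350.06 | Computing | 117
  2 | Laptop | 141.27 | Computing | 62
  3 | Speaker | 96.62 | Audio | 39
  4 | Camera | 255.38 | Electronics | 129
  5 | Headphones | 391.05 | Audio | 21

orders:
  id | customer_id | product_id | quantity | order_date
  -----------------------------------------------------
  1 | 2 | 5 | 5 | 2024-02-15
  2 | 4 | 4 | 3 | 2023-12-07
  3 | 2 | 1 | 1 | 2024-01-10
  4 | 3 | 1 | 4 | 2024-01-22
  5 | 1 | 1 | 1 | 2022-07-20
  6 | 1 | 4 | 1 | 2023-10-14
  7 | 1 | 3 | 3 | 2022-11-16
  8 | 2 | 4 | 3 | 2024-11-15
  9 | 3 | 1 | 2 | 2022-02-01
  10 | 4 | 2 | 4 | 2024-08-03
SELECT c.id, p.name AS customer, c.quantity FROM orders c JOIN customers p ON c.customer_id = p.id WHERE c.quantity < 2

Execution result:
id | customer | quantity
3 | Carol Jones | 1
5 | Bob Jones | 1
6 | Bob Jones | 1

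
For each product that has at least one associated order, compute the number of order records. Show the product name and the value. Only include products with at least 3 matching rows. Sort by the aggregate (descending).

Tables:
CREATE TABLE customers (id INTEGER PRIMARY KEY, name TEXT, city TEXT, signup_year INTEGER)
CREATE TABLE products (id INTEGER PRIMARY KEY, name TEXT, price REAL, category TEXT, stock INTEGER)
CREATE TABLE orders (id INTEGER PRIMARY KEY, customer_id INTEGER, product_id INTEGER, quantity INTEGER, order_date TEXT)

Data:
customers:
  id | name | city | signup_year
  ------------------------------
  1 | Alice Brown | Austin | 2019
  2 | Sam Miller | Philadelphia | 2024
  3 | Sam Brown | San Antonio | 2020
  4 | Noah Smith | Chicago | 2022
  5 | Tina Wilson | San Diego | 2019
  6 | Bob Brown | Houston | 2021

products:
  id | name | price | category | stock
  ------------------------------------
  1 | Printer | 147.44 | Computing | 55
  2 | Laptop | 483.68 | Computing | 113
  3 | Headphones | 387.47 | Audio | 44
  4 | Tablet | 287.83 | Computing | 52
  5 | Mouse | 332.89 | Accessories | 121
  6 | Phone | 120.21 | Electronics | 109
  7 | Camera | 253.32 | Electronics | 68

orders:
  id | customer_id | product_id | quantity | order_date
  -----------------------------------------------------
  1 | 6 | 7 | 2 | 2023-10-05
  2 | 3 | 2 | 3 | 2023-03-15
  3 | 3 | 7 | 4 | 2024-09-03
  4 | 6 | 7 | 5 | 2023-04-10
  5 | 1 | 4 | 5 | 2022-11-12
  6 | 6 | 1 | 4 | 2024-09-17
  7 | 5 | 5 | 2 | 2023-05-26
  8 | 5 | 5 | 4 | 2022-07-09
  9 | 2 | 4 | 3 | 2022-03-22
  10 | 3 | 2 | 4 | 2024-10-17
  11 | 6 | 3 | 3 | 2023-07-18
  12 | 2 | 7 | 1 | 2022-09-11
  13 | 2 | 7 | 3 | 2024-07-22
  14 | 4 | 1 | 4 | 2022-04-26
SELECT p.name, COUNT(*) AS n FROM orders c JOIN products p ON c.product_id = p.id GROUP BY p.id, p.name HAVING COUNT(*) >= 3 ORDER BY n DESC

Execution result:
name | n
Camera | 5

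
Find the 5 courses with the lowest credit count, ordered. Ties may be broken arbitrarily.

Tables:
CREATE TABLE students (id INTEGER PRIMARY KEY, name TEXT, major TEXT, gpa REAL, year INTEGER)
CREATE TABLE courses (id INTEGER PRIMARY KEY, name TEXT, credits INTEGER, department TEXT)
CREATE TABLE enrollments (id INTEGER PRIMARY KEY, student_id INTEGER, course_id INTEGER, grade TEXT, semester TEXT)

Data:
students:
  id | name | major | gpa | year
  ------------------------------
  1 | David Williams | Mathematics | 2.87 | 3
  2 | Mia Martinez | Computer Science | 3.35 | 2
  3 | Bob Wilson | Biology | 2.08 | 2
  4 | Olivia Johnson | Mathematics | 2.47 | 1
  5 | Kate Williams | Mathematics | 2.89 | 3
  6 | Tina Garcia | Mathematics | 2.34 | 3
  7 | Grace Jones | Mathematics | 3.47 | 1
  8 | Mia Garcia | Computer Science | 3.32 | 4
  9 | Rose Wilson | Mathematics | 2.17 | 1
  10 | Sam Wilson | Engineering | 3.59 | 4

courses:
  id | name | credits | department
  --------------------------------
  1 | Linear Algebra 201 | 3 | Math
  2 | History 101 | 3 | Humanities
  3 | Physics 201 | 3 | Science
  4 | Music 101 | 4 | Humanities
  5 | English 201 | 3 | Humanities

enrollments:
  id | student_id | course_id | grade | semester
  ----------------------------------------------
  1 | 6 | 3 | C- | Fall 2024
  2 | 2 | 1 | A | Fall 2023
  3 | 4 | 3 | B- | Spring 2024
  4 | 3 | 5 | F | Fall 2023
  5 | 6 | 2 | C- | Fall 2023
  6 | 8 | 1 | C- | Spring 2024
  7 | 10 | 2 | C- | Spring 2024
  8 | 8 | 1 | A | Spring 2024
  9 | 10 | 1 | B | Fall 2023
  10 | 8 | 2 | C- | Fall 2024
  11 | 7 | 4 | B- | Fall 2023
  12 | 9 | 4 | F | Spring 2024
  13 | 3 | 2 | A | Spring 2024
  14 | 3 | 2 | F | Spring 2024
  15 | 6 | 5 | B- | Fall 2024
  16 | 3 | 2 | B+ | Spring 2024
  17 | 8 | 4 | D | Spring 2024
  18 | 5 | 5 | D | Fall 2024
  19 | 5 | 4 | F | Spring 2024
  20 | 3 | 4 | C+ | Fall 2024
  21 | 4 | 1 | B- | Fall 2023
SELECT name, credits FROM courses ORDER BY credits ASC LIMIT 5

Execution result:
name | credits
Linear Algebra 201 | 3
History 101 | 3
Physics 201 | 3
English 201 | 3
Music 101 | 4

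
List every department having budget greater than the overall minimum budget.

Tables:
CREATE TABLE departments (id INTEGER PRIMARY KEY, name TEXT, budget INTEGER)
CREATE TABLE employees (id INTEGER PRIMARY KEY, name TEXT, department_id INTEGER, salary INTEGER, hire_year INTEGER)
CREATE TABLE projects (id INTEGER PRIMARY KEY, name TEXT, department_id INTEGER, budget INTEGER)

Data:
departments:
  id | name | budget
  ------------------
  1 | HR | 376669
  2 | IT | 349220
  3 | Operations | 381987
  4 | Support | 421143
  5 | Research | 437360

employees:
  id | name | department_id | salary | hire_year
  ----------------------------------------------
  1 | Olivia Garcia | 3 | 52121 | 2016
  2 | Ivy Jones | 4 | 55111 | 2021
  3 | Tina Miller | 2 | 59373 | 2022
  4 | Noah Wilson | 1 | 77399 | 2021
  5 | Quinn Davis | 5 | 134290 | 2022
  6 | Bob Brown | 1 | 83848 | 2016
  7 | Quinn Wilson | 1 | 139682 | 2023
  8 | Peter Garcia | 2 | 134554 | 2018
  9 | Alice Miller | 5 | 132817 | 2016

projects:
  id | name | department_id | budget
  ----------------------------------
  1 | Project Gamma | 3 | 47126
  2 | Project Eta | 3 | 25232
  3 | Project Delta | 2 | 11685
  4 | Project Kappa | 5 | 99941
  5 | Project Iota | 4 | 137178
SELECT name, budget FROM departments WHERE budget > (SELECT MIN(budget) FROM departments)

Execution result:
name | budget
HR | 376669
Operations | 381987
Support | 421143
Research | 437360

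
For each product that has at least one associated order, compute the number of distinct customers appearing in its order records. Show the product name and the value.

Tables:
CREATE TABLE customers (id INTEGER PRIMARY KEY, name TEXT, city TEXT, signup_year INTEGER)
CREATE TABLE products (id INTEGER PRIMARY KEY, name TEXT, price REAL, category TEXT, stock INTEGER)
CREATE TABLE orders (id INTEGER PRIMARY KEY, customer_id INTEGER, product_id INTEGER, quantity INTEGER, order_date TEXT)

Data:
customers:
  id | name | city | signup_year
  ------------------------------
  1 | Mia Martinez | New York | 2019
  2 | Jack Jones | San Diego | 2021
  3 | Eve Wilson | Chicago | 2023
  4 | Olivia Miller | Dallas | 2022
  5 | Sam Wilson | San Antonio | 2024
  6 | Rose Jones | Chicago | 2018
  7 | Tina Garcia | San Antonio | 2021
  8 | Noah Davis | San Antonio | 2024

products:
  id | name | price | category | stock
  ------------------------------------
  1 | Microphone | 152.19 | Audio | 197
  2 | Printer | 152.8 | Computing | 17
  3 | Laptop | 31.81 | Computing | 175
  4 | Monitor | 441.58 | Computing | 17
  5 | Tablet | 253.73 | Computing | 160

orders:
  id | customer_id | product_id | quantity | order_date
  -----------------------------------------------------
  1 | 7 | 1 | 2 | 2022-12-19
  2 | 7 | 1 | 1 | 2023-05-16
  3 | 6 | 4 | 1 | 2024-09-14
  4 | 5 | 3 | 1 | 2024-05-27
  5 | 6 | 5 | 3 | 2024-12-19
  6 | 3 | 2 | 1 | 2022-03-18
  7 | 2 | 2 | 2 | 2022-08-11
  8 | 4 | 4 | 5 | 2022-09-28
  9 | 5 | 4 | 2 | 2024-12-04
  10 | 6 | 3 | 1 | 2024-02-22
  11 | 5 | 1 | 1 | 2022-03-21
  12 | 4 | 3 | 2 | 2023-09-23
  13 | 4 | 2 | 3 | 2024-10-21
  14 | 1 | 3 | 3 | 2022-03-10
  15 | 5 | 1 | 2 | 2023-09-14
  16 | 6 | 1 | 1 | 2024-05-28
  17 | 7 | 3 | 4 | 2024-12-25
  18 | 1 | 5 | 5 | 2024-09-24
SELECT p.name, COUNT(DISTINCT c.customer_id) AS distinct_customer_count FROM orders c JOIN products p ON c.product_id = p.id GROUP BY p.id, p.name

Execution result:
name | distinct_customer_count
Microphone | 3
Printer | 3
Laptop | 5
Monitor | 3
Tablet | 2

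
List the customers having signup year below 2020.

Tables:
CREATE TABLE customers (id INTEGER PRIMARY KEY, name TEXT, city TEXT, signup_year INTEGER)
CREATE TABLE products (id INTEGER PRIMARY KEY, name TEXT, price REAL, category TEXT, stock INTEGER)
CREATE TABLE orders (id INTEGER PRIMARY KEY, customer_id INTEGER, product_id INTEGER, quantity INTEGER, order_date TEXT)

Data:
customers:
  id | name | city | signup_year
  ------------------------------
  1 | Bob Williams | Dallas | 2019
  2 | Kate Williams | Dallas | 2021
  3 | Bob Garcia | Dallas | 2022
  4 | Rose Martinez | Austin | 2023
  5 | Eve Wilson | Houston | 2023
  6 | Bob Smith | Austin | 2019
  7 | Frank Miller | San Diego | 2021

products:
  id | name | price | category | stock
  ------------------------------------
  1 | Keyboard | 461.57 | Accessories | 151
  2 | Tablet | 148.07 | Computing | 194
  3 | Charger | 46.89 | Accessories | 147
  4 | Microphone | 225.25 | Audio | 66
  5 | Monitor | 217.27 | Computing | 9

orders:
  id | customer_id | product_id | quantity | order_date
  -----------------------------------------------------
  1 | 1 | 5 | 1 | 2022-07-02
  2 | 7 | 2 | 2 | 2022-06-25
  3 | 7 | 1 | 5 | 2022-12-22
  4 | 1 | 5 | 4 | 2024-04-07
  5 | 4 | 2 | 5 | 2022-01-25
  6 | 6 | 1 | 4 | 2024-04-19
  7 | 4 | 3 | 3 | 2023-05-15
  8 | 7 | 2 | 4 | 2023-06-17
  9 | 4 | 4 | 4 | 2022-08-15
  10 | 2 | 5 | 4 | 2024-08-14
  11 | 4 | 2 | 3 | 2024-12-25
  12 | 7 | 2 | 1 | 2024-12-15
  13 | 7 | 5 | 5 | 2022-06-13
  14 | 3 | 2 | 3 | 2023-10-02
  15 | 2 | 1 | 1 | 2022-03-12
SELECT name, signup_year FROM customers WHERE signup_year < 2020

Execution result:
name | signup_year
Bob Williams | 2019
Bob Smith | 2019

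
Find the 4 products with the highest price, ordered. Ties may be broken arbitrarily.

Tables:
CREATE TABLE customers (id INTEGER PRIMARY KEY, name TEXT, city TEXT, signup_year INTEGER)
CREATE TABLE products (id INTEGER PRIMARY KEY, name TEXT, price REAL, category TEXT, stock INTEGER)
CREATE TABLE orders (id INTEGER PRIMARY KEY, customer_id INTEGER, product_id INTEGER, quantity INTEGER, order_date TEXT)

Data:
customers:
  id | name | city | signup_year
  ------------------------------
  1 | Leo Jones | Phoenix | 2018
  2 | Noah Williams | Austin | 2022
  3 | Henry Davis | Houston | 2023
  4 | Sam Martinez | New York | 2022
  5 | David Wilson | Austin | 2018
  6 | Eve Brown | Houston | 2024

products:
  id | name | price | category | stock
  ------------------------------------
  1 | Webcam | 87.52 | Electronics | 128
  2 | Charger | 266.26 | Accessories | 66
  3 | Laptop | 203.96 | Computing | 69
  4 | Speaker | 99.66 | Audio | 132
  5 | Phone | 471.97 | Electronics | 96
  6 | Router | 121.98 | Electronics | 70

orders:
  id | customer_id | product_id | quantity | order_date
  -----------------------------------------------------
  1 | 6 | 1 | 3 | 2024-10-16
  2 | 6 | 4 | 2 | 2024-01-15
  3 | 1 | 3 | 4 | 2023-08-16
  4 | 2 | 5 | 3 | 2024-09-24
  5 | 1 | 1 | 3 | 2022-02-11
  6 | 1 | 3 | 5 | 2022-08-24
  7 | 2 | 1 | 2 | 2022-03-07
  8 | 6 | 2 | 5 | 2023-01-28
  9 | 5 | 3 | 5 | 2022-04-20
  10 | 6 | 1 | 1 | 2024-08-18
SELECT name, price FROM products ORDER BY price DESC LIMIT 4

Execution result:
name | price
Phone | 471.97
Charger | 266.26
Laptop | 203.96
Router | 121.98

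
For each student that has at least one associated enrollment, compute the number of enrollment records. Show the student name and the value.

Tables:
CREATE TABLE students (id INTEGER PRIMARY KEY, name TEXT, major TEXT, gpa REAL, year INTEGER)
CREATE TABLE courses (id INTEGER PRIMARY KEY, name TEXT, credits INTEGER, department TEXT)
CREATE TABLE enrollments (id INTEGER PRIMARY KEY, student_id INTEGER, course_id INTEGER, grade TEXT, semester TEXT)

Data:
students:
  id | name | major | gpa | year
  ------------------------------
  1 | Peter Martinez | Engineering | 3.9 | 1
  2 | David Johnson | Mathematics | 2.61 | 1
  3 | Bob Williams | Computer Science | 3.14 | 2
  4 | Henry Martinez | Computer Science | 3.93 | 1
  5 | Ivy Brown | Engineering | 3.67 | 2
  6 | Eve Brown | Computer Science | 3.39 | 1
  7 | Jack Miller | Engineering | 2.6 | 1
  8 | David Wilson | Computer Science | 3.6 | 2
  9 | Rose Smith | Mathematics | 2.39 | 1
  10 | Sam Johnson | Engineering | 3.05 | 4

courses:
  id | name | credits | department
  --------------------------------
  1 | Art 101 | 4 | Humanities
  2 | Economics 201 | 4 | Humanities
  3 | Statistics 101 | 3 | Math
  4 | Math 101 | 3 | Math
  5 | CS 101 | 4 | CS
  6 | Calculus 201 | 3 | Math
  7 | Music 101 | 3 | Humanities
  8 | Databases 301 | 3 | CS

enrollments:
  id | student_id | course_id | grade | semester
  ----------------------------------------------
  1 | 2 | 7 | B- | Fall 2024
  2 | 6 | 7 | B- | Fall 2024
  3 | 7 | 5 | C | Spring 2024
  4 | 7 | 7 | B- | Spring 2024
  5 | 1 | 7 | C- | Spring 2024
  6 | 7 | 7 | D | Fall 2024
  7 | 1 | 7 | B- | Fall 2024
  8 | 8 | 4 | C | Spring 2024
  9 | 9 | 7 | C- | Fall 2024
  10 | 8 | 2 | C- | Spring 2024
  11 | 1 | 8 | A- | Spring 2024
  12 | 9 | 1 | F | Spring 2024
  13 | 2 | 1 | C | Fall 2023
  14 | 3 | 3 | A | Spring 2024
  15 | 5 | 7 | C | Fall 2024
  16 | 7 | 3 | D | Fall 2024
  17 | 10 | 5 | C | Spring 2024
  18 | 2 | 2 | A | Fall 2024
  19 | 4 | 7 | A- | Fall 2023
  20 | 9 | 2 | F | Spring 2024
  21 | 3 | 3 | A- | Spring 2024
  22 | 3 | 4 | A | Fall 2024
SELECT p.name, COUNT(*) AS n FROM enrollments c JOIN students p ON c.student_id = p.id GROUP BY p.id, p.name

Execution result:
name | n
Peter Martinez | 3
David Johnson | 3
Bob Williams | 3
Henry Martinez | 1
Ivy Brown | 1
Eve Brown | 1
Jack Miller | 4
David Wilson | 2
Rose Smith | 3
Sam Johnson | 1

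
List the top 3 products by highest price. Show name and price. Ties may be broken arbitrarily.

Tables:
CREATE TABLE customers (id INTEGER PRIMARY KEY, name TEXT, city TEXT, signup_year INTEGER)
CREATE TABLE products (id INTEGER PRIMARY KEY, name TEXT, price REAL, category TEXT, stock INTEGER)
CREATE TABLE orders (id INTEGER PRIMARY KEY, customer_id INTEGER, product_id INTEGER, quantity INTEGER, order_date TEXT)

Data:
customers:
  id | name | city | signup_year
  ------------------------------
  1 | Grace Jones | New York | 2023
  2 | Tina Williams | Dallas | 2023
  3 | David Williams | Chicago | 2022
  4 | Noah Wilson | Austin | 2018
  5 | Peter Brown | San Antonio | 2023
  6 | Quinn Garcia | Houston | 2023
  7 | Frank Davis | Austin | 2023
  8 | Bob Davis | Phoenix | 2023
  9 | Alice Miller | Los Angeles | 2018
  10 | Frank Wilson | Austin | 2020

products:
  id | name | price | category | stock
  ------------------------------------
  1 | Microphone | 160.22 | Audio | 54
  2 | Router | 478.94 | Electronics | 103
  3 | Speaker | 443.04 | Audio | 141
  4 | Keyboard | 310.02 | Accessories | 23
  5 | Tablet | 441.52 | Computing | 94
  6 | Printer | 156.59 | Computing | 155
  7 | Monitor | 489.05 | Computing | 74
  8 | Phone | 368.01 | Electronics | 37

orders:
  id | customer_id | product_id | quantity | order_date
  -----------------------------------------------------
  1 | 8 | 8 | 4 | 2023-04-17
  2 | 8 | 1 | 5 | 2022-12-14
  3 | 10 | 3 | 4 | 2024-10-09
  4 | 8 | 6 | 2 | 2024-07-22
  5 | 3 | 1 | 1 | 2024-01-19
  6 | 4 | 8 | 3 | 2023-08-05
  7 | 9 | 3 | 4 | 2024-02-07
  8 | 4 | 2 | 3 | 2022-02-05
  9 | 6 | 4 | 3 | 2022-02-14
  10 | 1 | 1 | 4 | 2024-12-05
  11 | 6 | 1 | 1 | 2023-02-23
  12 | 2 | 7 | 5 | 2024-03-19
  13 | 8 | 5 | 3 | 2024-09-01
SELECT name, price FROM products ORDER BY price DESC LIMIT 3

Execution result:
name | price
Monitor | 489.05
Router | 478.94
Speaker | 443.04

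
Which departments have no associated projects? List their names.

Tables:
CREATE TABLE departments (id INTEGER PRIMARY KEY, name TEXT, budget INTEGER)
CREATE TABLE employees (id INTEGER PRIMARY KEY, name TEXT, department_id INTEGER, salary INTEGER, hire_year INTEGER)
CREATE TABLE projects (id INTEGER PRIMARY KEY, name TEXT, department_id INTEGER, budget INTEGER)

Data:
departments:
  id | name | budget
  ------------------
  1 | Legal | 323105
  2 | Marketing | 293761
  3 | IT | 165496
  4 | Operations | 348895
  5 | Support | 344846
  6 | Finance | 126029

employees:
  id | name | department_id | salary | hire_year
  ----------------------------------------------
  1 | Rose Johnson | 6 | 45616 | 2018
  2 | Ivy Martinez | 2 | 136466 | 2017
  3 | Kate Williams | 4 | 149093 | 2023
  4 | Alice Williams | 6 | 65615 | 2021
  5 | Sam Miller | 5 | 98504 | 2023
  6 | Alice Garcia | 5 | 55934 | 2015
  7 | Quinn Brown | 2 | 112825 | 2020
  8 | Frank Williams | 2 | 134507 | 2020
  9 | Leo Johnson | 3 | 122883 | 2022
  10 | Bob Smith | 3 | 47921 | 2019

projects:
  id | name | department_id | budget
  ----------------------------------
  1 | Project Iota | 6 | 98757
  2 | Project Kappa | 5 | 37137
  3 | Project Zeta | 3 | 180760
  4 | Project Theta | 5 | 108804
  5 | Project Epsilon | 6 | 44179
SELECT p.name FROM departments p LEFT JOIN projects c ON c.department_id = p.id WHERE c.id IS NULL

Execution result:
name
Legal
Marketing
Operations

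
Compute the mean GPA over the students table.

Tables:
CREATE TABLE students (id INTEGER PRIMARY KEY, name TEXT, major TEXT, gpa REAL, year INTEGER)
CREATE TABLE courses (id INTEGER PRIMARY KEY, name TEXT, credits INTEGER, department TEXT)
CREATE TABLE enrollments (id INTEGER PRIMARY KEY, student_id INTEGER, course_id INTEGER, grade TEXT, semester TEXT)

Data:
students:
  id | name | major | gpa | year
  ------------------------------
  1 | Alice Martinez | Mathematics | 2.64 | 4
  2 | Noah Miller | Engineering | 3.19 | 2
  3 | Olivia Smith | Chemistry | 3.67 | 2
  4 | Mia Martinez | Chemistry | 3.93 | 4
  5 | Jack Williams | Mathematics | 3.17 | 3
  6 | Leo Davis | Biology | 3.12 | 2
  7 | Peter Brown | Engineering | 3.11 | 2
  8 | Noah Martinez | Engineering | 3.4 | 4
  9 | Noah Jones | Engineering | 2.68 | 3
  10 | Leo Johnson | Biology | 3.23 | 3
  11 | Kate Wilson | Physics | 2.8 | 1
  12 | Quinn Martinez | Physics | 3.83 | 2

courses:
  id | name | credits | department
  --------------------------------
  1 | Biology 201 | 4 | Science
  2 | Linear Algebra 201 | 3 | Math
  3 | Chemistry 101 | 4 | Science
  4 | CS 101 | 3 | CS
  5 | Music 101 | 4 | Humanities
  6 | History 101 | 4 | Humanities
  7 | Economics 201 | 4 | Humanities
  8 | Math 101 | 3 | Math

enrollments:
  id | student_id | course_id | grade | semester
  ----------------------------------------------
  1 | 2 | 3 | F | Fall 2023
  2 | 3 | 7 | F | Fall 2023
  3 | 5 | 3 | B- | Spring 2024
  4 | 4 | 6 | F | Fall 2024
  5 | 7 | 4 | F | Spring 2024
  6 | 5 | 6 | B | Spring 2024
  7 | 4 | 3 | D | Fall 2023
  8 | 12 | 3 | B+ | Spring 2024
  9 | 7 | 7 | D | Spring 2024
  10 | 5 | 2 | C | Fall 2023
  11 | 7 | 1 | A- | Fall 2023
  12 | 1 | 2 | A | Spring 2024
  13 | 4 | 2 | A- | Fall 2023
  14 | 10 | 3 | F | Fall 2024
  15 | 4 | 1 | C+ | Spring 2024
SELECT AVG(gpa) FROM students

Execution result:
3.23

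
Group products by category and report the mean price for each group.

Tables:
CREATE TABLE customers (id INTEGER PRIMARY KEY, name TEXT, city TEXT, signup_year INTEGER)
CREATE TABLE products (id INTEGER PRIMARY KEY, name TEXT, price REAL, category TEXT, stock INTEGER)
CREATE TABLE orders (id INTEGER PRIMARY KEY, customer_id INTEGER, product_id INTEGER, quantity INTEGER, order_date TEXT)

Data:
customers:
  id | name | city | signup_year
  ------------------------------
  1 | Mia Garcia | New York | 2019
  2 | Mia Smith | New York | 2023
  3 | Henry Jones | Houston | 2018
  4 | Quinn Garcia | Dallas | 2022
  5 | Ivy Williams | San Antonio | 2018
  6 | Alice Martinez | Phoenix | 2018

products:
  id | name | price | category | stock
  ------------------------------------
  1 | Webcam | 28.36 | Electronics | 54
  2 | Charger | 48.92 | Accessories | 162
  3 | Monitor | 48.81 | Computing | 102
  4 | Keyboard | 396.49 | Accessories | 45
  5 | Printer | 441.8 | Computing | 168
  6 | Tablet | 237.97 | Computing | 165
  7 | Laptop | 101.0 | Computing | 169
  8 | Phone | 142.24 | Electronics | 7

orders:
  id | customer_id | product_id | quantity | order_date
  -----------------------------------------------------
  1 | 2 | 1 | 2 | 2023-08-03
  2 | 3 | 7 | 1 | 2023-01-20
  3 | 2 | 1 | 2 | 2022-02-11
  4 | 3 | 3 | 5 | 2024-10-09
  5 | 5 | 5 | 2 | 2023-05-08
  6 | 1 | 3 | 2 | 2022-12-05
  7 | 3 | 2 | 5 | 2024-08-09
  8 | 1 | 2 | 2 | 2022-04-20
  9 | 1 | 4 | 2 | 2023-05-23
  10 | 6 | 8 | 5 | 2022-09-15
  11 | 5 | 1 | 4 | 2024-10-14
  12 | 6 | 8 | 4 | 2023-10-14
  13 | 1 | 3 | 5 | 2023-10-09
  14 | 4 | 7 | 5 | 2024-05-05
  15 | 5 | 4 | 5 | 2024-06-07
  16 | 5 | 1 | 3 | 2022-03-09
SELECT category, AVG(price) AS avg_price FROM products GROUP BY category

Execution result:
category | avg_price
Accessories | 222.71
Computing | 207.40
Electronics | 85.30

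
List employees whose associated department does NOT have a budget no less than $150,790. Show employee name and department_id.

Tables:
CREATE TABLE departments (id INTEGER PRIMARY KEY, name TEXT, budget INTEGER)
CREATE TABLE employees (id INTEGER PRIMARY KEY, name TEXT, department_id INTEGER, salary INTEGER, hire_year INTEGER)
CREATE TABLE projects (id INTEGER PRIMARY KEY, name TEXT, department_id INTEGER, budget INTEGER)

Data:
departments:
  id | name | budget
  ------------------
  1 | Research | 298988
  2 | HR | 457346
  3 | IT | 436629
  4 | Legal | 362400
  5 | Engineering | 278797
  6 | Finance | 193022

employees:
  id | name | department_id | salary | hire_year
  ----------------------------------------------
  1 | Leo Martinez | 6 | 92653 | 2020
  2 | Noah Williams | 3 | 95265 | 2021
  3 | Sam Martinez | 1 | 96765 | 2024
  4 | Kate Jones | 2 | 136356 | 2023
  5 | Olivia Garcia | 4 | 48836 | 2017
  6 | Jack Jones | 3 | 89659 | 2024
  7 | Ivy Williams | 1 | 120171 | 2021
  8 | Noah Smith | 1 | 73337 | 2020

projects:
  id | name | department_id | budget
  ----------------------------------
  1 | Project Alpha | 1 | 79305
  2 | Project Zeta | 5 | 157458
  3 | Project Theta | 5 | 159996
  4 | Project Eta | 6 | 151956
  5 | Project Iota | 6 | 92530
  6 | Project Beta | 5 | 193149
SELECT name, department_id FROM employees WHERE department_id NOT IN (SELECT id FROM departments WHERE budget >= 150790)

Execution result:
(no rows)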